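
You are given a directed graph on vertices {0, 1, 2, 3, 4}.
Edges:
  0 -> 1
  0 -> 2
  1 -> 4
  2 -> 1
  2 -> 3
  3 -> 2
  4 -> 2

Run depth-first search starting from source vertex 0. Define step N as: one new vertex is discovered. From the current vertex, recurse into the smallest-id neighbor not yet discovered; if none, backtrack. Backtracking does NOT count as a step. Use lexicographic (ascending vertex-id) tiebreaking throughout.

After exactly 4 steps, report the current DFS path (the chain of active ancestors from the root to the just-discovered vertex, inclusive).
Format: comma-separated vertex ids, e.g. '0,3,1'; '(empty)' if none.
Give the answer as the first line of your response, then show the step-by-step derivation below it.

0,1,4,2

step 1: discover 0; path=0; order=0
step 2: discover 1; path=0>1; order=0,1
step 3: discover 4; path=0>1>4; order=0,1,4
step 4: discover 2; path=0>1>4>2; order=0,1,4,2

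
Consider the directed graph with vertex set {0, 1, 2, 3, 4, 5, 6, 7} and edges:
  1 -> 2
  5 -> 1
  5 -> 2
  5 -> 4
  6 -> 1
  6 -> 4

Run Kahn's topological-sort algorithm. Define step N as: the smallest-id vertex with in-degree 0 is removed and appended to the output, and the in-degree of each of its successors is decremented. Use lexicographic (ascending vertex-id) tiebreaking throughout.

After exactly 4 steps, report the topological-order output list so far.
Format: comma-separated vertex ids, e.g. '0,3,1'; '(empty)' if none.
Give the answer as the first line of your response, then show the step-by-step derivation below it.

0,3,5,6

step 1: output 0; order=[0]; indeg=(0,2,2,0,2,0,0,0)
step 2: output 3; order=[0,3]; indeg=(0,2,2,0,2,0,0,0)
step 3: output 5; order=[0,3,5]; indeg=(0,1,1,0,1,0,0,0)
step 4: output 6; order=[0,3,5,6]; indeg=(0,0,1,0,0,0,0,0)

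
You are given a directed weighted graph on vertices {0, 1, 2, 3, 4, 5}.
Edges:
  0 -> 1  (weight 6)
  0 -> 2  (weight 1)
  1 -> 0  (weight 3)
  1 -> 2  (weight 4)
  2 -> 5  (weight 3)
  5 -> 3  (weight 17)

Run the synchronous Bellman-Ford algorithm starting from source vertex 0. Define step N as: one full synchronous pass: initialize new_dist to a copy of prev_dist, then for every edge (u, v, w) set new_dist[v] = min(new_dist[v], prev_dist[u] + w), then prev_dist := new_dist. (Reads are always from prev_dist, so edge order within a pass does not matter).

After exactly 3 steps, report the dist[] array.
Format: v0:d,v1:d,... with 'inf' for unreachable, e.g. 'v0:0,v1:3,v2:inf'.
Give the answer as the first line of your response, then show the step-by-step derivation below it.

v0:0,v1:6,v2:1,v3:21,v4:inf,v5:4

step 1: dist = v0:0,v1:6,v2:1,v3:inf,v4:inf,v5:inf
step 2: dist = v0:0,v1:6,v2:1,v3:inf,v4:inf,v5:4
step 3: dist = v0:0,v1:6,v2:1,v3:21,v4:inf,v5:4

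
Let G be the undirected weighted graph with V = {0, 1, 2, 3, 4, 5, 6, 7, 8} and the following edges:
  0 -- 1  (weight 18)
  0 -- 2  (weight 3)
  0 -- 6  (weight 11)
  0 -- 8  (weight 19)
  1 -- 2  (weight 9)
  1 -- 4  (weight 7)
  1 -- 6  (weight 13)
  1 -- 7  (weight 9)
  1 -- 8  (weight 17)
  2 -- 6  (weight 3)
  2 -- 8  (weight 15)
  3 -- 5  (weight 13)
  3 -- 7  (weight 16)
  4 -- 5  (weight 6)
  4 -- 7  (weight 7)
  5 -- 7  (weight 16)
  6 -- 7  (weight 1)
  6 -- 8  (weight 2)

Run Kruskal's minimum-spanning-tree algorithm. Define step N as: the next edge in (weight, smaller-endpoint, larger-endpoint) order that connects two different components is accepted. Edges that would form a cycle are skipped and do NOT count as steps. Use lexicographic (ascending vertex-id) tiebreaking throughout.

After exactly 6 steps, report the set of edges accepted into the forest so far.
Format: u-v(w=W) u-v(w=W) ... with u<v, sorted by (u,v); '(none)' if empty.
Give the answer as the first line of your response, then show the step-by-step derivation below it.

0-2(w=3) 1-4(w=7) 2-6(w=3) 4-5(w=6) 6-7(w=1) 6-8(w=2)

step 1: add edge 6-7 (w=1); MST = {6-7(w=1)}
step 2: add edge 6-8 (w=2); MST = {6-7(w=1) 6-8(w=2)}
step 3: add edge 0-2 (w=3); MST = {0-2(w=3) 6-7(w=1) 6-8(w=2)}
step 4: add edge 2-6 (w=3); MST = {0-2(w=3) 2-6(w=3) 6-7(w=1) 6-8(w=2)}
step 5: add edge 4-5 (w=6); MST = {0-2(w=3) 2-6(w=3) 4-5(w=6) 6-7(w=1) 6-8(w=2)}
step 6: add edge 1-4 (w=7); MST = {0-2(w=3) 1-4(w=7) 2-6(w=3) 4-5(w=6) 6-7(w=1) 6-8(w=2)}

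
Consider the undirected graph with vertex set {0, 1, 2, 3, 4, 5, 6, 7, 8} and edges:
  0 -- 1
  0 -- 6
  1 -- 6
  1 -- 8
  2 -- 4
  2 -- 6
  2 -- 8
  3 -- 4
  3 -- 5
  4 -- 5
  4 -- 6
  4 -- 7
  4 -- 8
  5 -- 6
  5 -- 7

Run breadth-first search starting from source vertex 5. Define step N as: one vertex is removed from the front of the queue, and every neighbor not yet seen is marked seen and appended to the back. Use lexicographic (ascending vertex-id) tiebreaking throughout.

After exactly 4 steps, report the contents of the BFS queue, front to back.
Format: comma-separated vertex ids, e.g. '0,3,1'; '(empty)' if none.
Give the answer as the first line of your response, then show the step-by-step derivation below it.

7,2,8,0,1

step 1: dequeue 5; queue=[3,4,6,7]; order=5
step 2: dequeue 3; queue=[4,6,7]; order=5,3
step 3: dequeue 4; queue=[6,7,2,8]; order=5,3,4
step 4: dequeue 6; queue=[7,2,8,0,1]; order=5,3,4,6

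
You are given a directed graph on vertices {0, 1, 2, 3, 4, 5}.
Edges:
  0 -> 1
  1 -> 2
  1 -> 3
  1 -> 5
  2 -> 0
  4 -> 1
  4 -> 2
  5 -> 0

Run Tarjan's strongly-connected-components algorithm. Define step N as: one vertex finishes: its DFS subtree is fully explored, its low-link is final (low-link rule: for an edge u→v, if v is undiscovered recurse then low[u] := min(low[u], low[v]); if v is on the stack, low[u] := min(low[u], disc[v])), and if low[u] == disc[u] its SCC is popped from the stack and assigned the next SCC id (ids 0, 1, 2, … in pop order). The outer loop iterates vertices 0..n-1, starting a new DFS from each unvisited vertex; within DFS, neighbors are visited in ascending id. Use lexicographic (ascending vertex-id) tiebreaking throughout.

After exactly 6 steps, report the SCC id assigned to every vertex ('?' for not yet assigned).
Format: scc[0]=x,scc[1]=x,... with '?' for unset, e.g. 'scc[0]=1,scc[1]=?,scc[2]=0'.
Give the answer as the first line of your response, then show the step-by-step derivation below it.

scc[0]=1,scc[1]=1,scc[2]=1,scc[3]=0,scc[4]=2,scc[5]=1

step 1: low=(low[0]=0,low[1]=1,low[2]=0,low[3]=?,low[4]=?,low[5]=?); scc=(scc[0]=?,scc[1]=?,scc[2]=?,scc[3]=?,scc[4]=?,scc[5]=?)
step 2: low=(low[0]=0,low[1]=0,low[2]=0,low[3]=3,low[4]=?,low[5]=?); scc=(scc[0]=?,scc[1]=?,scc[2]=?,scc[3]=0,scc[4]=?,scc[5]=?)
step 3: low=(low[0]=0,low[1]=0,low[2]=0,low[3]=3,low[4]=?,low[5]=0); scc=(scc[0]=?,scc[1]=?,scc[2]=?,scc[3]=0,scc[4]=?,scc[5]=?)
step 4: low=(low[0]=0,low[1]=0,low[2]=0,low[3]=3,low[4]=?,low[5]=0); scc=(scc[0]=?,scc[1]=?,scc[2]=?,scc[3]=0,scc[4]=?,scc[5]=?)
step 5: low=(low[0]=0,low[1]=0,low[2]=0,low[3]=3,low[4]=?,low[5]=0); scc=(scc[0]=1,scc[1]=1,scc[2]=1,scc[3]=0,scc[4]=?,scc[5]=1)
step 6: low=(low[0]=0,low[1]=0,low[2]=0,low[3]=3,low[4]=5,low[5]=0); scc=(scc[0]=1,scc[1]=1,scc[2]=1,scc[3]=0,scc[4]=2,scc[5]=1)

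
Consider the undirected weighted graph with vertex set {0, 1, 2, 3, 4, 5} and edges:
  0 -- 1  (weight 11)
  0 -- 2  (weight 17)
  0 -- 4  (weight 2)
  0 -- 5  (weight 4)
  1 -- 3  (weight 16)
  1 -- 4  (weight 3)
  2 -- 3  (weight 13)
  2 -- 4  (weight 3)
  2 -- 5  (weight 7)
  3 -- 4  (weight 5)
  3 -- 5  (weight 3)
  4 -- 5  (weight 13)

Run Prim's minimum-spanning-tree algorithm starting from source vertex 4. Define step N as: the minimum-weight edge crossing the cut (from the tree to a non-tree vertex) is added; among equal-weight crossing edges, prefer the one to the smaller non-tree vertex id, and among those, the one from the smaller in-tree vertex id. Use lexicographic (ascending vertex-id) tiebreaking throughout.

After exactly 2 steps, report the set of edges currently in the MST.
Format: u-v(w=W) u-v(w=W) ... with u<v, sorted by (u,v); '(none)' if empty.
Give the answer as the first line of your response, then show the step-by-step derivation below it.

0-4(w=2) 1-4(w=3)

step 1: add edge 0-4 (w=2); MST = {0-4(w=2)}
step 2: add edge 1-4 (w=3); MST = {0-4(w=2) 1-4(w=3)}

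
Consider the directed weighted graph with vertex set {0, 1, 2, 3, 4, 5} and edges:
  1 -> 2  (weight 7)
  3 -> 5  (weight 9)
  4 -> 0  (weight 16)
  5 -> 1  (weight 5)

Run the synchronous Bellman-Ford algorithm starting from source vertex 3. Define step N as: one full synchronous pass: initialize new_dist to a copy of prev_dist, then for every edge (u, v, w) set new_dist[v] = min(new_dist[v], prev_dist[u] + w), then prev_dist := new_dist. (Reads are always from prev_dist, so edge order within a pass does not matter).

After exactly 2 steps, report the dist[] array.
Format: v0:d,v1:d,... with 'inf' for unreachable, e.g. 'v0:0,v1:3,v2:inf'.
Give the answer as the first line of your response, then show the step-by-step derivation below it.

v0:inf,v1:14,v2:inf,v3:0,v4:inf,v5:9

step 1: dist = v0:inf,v1:inf,v2:inf,v3:0,v4:inf,v5:9
step 2: dist = v0:inf,v1:14,v2:inf,v3:0,v4:inf,v5:9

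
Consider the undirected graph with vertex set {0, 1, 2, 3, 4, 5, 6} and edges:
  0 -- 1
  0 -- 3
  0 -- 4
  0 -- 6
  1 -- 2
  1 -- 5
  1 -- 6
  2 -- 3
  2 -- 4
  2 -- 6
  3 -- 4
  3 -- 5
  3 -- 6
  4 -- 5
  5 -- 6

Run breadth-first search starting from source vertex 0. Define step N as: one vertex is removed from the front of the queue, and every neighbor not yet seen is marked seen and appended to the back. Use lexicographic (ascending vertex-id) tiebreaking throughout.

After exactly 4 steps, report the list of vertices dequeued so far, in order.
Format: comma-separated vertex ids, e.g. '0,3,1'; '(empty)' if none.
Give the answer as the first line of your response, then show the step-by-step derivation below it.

0,1,3,4

step 1: dequeue 0; queue=[1,3,4,6]; order=0
step 2: dequeue 1; queue=[3,4,6,2,5]; order=0,1
step 3: dequeue 3; queue=[4,6,2,5]; order=0,1,3
step 4: dequeue 4; queue=[6,2,5]; order=0,1,3,4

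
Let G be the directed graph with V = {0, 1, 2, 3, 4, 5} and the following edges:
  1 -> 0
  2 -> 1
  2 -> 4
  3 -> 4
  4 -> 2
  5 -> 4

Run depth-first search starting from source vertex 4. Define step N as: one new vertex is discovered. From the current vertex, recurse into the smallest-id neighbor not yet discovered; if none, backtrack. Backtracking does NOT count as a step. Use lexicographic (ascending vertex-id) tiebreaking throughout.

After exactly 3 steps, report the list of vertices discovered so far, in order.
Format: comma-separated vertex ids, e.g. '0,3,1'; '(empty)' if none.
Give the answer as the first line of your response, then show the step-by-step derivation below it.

4,2,1

step 1: discover 4; path=4; order=4
step 2: discover 2; path=4>2; order=4,2
step 3: discover 1; path=4>2>1; order=4,2,1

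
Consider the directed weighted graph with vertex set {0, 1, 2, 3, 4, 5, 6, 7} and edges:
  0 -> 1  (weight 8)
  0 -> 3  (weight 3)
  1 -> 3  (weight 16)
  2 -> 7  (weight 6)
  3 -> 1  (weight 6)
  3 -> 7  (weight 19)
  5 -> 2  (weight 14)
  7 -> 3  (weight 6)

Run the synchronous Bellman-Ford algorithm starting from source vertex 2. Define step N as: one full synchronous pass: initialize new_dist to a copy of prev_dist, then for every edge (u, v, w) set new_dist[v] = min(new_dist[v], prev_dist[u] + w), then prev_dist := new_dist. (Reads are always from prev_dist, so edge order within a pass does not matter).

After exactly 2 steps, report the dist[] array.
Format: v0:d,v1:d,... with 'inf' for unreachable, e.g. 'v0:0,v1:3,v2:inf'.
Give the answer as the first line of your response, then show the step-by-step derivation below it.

v0:inf,v1:inf,v2:0,v3:12,v4:inf,v5:inf,v6:inf,v7:6

step 1: dist = v0:inf,v1:inf,v2:0,v3:inf,v4:inf,v5:inf,v6:inf,v7:6
step 2: dist = v0:inf,v1:inf,v2:0,v3:12,v4:inf,v5:inf,v6:inf,v7:6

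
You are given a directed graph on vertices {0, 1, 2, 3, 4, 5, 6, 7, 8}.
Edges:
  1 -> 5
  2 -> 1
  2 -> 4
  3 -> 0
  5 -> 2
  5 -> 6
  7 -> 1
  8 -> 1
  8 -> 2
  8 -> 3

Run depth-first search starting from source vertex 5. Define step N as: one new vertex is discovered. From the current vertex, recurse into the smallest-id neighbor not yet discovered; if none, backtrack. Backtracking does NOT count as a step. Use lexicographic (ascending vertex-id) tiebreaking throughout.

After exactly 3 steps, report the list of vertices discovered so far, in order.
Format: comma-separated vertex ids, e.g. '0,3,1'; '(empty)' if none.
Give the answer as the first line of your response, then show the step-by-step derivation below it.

5,2,1

step 1: discover 5; path=5; order=5
step 2: discover 2; path=5>2; order=5,2
step 3: discover 1; path=5>2>1; order=5,2,1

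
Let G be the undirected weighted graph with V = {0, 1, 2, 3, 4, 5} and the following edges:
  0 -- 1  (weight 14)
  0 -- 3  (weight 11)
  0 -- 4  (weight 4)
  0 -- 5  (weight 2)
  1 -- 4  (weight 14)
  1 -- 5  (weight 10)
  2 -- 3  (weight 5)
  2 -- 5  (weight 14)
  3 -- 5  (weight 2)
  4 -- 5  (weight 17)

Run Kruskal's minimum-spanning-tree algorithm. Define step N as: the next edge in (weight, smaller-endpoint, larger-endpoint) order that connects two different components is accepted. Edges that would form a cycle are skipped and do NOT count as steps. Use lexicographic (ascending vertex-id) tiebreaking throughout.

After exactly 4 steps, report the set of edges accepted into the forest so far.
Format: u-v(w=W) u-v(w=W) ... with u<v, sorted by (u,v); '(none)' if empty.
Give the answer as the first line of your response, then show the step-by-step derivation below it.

0-4(w=4) 0-5(w=2) 2-3(w=5) 3-5(w=2)

step 1: add edge 0-5 (w=2); MST = {0-5(w=2)}
step 2: add edge 3-5 (w=2); MST = {0-5(w=2) 3-5(w=2)}
step 3: add edge 0-4 (w=4); MST = {0-4(w=4) 0-5(w=2) 3-5(w=2)}
step 4: add edge 2-3 (w=5); MST = {0-4(w=4) 0-5(w=2) 2-3(w=5) 3-5(w=2)}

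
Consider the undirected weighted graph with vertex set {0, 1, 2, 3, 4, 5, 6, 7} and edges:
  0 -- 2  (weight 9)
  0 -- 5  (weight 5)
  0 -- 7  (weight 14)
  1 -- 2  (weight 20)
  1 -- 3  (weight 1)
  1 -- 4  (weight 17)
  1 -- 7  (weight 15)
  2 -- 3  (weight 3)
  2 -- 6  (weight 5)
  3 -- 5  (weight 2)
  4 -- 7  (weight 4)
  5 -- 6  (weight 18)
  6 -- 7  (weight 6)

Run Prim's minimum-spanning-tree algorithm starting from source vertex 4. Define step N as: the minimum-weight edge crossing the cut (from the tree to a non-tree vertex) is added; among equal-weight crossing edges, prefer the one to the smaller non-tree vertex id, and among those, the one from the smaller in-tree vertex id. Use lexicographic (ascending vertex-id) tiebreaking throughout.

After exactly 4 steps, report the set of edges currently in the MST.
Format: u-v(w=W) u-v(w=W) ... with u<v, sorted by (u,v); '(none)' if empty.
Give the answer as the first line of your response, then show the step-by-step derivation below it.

2-3(w=3) 2-6(w=5) 4-7(w=4) 6-7(w=6)

step 1: add edge 4-7 (w=4); MST = {4-7(w=4)}
step 2: add edge 6-7 (w=6); MST = {4-7(w=4) 6-7(w=6)}
step 3: add edge 2-6 (w=5); MST = {2-6(w=5) 4-7(w=4) 6-7(w=6)}
step 4: add edge 2-3 (w=3); MST = {2-3(w=3) 2-6(w=5) 4-7(w=4) 6-7(w=6)}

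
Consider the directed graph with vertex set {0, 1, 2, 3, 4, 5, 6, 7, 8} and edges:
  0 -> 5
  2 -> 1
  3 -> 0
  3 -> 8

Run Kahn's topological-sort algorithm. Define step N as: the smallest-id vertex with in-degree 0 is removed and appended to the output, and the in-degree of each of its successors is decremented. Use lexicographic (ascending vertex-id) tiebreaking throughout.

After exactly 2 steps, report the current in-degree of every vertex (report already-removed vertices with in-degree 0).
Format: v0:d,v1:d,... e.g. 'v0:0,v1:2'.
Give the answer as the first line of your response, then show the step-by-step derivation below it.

v0:1,v1:0,v2:0,v3:0,v4:0,v5:1,v6:0,v7:0,v8:1

step 1: output 2; order=[2]; indeg=(1,0,0,0,0,1,0,0,1)
step 2: output 1; order=[2,1]; indeg=(1,0,0,0,0,1,0,0,1)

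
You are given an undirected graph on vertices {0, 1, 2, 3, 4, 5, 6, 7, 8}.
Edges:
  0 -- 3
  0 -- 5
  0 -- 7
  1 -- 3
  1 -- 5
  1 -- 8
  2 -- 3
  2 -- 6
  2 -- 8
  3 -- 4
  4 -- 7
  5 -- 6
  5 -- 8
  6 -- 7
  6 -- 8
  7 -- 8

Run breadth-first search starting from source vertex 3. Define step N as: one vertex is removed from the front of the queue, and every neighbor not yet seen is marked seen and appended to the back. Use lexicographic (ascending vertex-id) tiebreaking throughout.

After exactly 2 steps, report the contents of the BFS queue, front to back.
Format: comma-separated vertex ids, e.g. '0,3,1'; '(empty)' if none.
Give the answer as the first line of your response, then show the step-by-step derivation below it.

1,2,4,5,7

step 1: dequeue 3; queue=[0,1,2,4]; order=3
step 2: dequeue 0; queue=[1,2,4,5,7]; order=3,0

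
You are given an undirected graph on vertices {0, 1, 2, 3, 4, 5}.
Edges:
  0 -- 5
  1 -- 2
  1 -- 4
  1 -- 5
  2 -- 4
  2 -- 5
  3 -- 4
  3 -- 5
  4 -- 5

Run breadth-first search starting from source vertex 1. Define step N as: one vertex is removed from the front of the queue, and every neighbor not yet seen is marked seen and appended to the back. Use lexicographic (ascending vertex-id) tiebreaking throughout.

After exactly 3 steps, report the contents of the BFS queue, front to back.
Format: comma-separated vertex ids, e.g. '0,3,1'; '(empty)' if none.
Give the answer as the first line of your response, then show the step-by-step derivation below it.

5,3

step 1: dequeue 1; queue=[2,4,5]; order=1
step 2: dequeue 2; queue=[4,5]; order=1,2
step 3: dequeue 4; queue=[5,3]; order=1,2,4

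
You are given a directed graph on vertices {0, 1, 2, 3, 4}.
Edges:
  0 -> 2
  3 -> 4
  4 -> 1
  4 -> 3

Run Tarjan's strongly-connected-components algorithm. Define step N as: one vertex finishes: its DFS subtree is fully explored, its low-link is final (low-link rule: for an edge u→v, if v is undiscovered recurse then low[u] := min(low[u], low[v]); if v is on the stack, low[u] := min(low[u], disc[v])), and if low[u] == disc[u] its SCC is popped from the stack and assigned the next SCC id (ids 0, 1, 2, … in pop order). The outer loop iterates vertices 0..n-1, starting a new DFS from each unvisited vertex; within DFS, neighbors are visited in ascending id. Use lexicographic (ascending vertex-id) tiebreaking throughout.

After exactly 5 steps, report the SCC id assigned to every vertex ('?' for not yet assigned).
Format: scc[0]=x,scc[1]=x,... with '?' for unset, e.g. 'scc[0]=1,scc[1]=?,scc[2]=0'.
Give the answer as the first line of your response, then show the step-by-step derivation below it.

scc[0]=1,scc[1]=2,scc[2]=0,scc[3]=3,scc[4]=3

step 1: low=(low[0]=0,low[1]=?,low[2]=1,low[3]=?,low[4]=?); scc=(scc[0]=?,scc[1]=?,scc[2]=0,scc[3]=?,scc[4]=?)
step 2: low=(low[0]=0,low[1]=?,low[2]=1,low[3]=?,low[4]=?); scc=(scc[0]=1,scc[1]=?,scc[2]=0,scc[3]=?,scc[4]=?)
step 3: low=(low[0]=0,low[1]=2,low[2]=1,low[3]=?,low[4]=?); scc=(scc[0]=1,scc[1]=2,scc[2]=0,scc[3]=?,scc[4]=?)
step 4: low=(low[0]=0,low[1]=2,low[2]=1,low[3]=3,low[4]=3); scc=(scc[0]=1,scc[1]=2,scc[2]=0,scc[3]=?,scc[4]=?)
step 5: low=(low[0]=0,low[1]=2,low[2]=1,low[3]=3,low[4]=3); scc=(scc[0]=1,scc[1]=2,scc[2]=0,scc[3]=3,scc[4]=3)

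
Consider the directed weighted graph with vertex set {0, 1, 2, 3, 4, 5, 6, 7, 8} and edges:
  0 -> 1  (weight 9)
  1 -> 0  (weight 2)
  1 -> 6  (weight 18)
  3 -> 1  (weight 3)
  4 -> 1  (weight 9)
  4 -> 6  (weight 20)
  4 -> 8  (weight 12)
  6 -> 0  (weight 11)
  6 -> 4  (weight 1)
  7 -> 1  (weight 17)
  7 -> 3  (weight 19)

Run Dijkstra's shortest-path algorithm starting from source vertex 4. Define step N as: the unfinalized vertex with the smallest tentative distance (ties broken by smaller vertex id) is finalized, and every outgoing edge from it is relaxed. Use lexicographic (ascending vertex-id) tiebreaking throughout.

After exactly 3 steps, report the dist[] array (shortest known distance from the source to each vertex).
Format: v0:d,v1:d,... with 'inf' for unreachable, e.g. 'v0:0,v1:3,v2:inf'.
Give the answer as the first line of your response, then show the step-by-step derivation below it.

v0:11,v1:9,v2:inf,v3:inf,v4:0,v5:inf,v6:20,v7:inf,v8:12

step 1: dist = v0:inf,v1:9,v2:inf,v3:inf,v4:0,v5:inf,v6:20,v7:inf,v8:12
step 2: dist = v0:11,v1:9,v2:inf,v3:inf,v4:0,v5:inf,v6:20,v7:inf,v8:12
step 3: dist = v0:11,v1:9,v2:inf,v3:inf,v4:0,v5:inf,v6:20,v7:inf,v8:12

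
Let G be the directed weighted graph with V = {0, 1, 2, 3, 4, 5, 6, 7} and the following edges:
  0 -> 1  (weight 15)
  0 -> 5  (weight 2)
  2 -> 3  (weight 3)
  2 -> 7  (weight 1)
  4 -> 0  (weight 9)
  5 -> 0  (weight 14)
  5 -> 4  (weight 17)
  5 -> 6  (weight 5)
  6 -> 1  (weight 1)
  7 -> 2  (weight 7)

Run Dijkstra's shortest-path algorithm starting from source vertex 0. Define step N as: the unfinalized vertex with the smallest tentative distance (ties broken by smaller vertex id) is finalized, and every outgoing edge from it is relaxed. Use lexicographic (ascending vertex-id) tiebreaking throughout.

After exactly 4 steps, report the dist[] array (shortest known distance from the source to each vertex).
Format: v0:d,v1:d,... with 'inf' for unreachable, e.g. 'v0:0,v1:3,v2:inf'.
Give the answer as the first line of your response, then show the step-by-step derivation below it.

v0:0,v1:8,v2:inf,v3:inf,v4:19,v5:2,v6:7,v7:inf

step 1: dist = v0:0,v1:15,v2:inf,v3:inf,v4:inf,v5:2,v6:inf,v7:inf
step 2: dist = v0:0,v1:15,v2:inf,v3:inf,v4:19,v5:2,v6:7,v7:inf
step 3: dist = v0:0,v1:8,v2:inf,v3:inf,v4:19,v5:2,v6:7,v7:inf
step 4: dist = v0:0,v1:8,v2:inf,v3:inf,v4:19,v5:2,v6:7,v7:inf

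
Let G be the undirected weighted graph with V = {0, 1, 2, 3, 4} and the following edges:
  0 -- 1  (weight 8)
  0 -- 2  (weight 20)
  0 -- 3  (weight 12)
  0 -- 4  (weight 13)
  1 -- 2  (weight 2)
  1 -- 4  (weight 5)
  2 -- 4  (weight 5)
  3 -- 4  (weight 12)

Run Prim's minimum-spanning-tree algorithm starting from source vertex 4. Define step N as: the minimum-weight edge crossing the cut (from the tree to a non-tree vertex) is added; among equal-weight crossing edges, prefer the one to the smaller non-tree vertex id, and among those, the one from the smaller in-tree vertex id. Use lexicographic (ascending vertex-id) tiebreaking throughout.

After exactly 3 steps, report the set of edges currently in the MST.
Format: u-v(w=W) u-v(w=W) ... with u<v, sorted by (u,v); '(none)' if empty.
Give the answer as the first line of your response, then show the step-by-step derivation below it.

0-1(w=8) 1-2(w=2) 1-4(w=5)

step 1: add edge 1-4 (w=5); MST = {1-4(w=5)}
step 2: add edge 1-2 (w=2); MST = {1-2(w=2) 1-4(w=5)}
step 3: add edge 0-1 (w=8); MST = {0-1(w=8) 1-2(w=2) 1-4(w=5)}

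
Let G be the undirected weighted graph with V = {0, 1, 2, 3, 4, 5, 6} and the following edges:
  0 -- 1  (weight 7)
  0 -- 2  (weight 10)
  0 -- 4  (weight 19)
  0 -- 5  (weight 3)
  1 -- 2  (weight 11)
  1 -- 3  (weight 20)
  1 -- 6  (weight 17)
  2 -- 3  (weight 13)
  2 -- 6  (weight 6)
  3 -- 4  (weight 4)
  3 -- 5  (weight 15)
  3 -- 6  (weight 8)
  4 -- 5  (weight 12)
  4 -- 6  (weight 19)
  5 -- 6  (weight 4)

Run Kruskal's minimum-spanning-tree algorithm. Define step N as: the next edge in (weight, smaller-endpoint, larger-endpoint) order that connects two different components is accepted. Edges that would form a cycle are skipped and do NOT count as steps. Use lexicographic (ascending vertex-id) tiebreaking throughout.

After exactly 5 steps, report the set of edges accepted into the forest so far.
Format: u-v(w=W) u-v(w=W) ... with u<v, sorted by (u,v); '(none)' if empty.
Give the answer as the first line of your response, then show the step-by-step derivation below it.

0-1(w=7) 0-5(w=3) 2-6(w=6) 3-4(w=4) 5-6(w=4)

step 1: add edge 0-5 (w=3); MST = {0-5(w=3)}
step 2: add edge 3-4 (w=4); MST = {0-5(w=3) 3-4(w=4)}
step 3: add edge 5-6 (w=4); MST = {0-5(w=3) 3-4(w=4) 5-6(w=4)}
step 4: add edge 2-6 (w=6); MST = {0-5(w=3) 2-6(w=6) 3-4(w=4) 5-6(w=4)}
step 5: add edge 0-1 (w=7); MST = {0-1(w=7) 0-5(w=3) 2-6(w=6) 3-4(w=4) 5-6(w=4)}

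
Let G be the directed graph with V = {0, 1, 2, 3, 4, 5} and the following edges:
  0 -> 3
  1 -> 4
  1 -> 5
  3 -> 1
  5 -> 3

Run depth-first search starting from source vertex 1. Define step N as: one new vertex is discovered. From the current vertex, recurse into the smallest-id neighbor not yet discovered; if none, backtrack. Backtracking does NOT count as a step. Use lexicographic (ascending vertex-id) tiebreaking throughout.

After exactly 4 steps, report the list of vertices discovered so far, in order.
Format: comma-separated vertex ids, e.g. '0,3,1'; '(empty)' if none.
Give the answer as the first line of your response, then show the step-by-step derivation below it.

1,4,5,3

step 1: discover 1; path=1; order=1
step 2: discover 4; path=1>4; order=1,4
step 3: discover 5; path=1>5; order=1,4,5
step 4: discover 3; path=1>5>3; order=1,4,5,3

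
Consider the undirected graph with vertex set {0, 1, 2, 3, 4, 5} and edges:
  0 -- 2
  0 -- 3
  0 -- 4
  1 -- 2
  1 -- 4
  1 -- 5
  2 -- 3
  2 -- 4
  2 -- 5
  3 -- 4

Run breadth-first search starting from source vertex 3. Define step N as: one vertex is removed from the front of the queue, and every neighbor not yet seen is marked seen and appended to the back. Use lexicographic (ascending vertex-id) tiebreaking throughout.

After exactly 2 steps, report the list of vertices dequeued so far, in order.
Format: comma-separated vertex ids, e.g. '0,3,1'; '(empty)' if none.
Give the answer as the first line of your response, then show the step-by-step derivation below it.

3,0

step 1: dequeue 3; queue=[0,2,4]; order=3
step 2: dequeue 0; queue=[2,4]; order=3,0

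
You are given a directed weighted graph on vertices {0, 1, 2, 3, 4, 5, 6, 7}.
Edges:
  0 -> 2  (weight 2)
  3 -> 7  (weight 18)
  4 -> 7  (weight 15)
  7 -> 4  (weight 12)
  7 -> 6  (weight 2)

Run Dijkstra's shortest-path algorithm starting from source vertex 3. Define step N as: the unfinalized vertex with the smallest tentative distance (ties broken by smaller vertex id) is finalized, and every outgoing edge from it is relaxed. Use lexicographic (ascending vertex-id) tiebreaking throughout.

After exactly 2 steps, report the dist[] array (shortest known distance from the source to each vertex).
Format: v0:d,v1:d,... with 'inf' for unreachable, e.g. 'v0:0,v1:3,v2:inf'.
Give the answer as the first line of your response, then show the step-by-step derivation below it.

v0:inf,v1:inf,v2:inf,v3:0,v4:30,v5:inf,v6:20,v7:18

step 1: dist = v0:inf,v1:inf,v2:inf,v3:0,v4:inf,v5:inf,v6:inf,v7:18
step 2: dist = v0:inf,v1:inf,v2:inf,v3:0,v4:30,v5:inf,v6:20,v7:18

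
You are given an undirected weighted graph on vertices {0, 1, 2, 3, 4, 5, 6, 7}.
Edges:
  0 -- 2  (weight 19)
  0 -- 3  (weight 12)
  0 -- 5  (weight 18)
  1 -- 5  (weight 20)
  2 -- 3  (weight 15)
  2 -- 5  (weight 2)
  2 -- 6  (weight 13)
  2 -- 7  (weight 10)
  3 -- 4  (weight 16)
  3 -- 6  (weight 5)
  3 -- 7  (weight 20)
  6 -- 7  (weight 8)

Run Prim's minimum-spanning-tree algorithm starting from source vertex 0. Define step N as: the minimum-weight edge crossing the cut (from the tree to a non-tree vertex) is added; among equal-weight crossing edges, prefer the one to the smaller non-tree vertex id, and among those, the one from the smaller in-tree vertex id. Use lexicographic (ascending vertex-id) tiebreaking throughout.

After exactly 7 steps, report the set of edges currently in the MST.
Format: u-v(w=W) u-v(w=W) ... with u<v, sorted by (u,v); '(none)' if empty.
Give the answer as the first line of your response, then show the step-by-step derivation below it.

0-3(w=12) 1-5(w=20) 2-5(w=2) 2-7(w=10) 3-4(w=16) 3-6(w=5) 6-7(w=8)

step 1: add edge 0-3 (w=12); MST = {0-3(w=12)}
step 2: add edge 3-6 (w=5); MST = {0-3(w=12) 3-6(w=5)}
step 3: add edge 6-7 (w=8); MST = {0-3(w=12) 3-6(w=5) 6-7(w=8)}
step 4: add edge 2-7 (w=10); MST = {0-3(w=12) 2-7(w=10) 3-6(w=5) 6-7(w=8)}
step 5: add edge 2-5 (w=2); MST = {0-3(w=12) 2-5(w=2) 2-7(w=10) 3-6(w=5) 6-7(w=8)}
step 6: add edge 3-4 (w=16); MST = {0-3(w=12) 2-5(w=2) 2-7(w=10) 3-4(w=16) 3-6(w=5) 6-7(w=8)}
step 7: add edge 1-5 (w=20); MST = {0-3(w=12) 1-5(w=20) 2-5(w=2) 2-7(w=10) 3-4(w=16) 3-6(w=5) 6-7(w=8)}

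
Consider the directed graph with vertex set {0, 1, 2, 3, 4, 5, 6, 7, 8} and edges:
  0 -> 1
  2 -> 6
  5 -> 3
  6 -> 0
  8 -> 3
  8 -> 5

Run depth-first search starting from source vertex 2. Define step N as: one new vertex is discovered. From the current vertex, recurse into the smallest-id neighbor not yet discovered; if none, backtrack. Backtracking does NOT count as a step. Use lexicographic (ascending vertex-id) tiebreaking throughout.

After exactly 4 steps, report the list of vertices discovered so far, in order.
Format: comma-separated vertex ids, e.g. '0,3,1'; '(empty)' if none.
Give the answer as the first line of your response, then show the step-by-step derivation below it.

2,6,0,1

step 1: discover 2; path=2; order=2
step 2: discover 6; path=2>6; order=2,6
step 3: discover 0; path=2>6>0; order=2,6,0
step 4: discover 1; path=2>6>0>1; order=2,6,0,1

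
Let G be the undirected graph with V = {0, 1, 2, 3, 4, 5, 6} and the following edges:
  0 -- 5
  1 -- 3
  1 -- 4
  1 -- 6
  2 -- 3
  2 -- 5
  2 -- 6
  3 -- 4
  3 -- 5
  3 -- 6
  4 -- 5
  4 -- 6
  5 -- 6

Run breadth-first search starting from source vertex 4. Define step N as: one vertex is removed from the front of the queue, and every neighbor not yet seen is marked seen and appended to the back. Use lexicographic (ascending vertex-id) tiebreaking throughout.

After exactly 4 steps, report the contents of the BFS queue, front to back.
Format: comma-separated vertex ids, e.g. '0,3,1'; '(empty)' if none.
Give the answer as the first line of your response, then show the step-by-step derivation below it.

6,2,0

step 1: dequeue 4; queue=[1,3,5,6]; order=4
step 2: dequeue 1; queue=[3,5,6]; order=4,1
step 3: dequeue 3; queue=[5,6,2]; order=4,1,3
step 4: dequeue 5; queue=[6,2,0]; order=4,1,3,5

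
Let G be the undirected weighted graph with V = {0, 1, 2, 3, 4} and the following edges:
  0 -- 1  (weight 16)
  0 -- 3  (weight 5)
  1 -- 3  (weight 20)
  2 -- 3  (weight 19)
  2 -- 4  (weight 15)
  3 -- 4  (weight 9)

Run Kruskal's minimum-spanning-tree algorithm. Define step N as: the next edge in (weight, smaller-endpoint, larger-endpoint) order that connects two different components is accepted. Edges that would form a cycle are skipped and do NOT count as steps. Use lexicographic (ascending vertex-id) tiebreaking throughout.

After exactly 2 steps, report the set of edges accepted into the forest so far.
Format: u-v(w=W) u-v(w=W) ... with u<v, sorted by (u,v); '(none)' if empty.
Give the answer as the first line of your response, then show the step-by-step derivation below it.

0-3(w=5) 3-4(w=9)

step 1: add edge 0-3 (w=5); MST = {0-3(w=5)}
step 2: add edge 3-4 (w=9); MST = {0-3(w=5) 3-4(w=9)}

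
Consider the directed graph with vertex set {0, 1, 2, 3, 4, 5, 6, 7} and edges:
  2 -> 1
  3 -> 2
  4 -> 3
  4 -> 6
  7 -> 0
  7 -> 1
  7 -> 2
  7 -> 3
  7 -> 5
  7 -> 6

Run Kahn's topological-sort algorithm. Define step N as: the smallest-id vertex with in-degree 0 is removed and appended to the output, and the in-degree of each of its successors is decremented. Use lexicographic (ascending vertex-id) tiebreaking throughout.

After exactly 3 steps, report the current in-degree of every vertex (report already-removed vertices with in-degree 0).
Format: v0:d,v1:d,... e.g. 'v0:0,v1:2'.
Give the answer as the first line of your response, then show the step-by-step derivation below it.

v0:0,v1:1,v2:1,v3:0,v4:0,v5:0,v6:0,v7:0

step 1: output 4; order=[4]; indeg=(1,2,2,1,0,1,1,0)
step 2: output 7; order=[4,7]; indeg=(0,1,1,0,0,0,0,0)
step 3: output 0; order=[4,7,0]; indeg=(0,1,1,0,0,0,0,0)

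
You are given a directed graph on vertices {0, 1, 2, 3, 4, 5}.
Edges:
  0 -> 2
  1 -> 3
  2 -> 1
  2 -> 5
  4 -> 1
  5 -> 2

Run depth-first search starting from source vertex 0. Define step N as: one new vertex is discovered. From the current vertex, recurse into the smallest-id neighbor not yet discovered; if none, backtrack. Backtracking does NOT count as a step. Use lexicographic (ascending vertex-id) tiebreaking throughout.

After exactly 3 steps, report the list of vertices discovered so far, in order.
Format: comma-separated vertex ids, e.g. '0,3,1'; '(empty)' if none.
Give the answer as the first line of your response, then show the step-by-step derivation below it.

0,2,1

step 1: discover 0; path=0; order=0
step 2: discover 2; path=0>2; order=0,2
step 3: discover 1; path=0>2>1; order=0,2,1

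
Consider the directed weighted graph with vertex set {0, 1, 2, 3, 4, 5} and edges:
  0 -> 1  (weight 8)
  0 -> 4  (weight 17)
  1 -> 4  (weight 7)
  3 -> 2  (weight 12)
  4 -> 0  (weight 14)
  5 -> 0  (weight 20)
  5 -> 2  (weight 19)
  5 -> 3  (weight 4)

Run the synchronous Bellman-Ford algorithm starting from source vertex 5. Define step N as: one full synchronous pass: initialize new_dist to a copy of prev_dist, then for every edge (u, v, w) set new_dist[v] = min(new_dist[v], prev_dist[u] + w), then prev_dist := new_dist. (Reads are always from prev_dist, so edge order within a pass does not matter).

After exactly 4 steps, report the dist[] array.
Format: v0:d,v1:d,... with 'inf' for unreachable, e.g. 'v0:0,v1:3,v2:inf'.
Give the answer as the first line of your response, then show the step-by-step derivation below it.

v0:20,v1:28,v2:16,v3:4,v4:35,v5:0

step 1: dist = v0:20,v1:inf,v2:19,v3:4,v4:inf,v5:0
step 2: dist = v0:20,v1:28,v2:16,v3:4,v4:37,v5:0
step 3: dist = v0:20,v1:28,v2:16,v3:4,v4:35,v5:0
step 4: dist = v0:20,v1:28,v2:16,v3:4,v4:35,v5:0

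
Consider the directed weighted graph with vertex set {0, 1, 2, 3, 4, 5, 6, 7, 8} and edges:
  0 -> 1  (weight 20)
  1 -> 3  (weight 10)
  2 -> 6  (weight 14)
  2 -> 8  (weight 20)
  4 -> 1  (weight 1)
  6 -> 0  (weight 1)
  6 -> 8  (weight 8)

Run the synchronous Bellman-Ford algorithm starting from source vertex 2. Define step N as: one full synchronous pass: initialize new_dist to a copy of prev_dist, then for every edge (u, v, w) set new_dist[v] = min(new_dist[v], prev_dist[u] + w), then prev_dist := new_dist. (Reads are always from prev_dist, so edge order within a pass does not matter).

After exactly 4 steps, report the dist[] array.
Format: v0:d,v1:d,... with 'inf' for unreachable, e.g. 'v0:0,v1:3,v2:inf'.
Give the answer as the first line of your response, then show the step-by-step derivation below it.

v0:15,v1:35,v2:0,v3:45,v4:inf,v5:inf,v6:14,v7:inf,v8:20

step 1: dist = v0:inf,v1:inf,v2:0,v3:inf,v4:inf,v5:inf,v6:14,v7:inf,v8:20
step 2: dist = v0:15,v1:inf,v2:0,v3:inf,v4:inf,v5:inf,v6:14,v7:inf,v8:20
step 3: dist = v0:15,v1:35,v2:0,v3:inf,v4:inf,v5:inf,v6:14,v7:inf,v8:20
step 4: dist = v0:15,v1:35,v2:0,v3:45,v4:inf,v5:inf,v6:14,v7:inf,v8:20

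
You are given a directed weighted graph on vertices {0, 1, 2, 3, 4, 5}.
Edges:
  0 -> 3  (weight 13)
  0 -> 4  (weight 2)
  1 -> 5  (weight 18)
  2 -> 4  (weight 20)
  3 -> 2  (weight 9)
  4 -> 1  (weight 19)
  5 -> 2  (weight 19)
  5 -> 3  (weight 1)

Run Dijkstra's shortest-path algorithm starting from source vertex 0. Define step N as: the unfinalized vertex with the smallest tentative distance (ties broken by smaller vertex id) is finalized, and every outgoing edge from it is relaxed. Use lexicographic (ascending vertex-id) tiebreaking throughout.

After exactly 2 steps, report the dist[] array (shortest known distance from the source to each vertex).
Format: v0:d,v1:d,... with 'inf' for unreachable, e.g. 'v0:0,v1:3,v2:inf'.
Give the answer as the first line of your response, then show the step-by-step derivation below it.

v0:0,v1:21,v2:inf,v3:13,v4:2,v5:inf

step 1: dist = v0:0,v1:inf,v2:inf,v3:13,v4:2,v5:inf
step 2: dist = v0:0,v1:21,v2:inf,v3:13,v4:2,v5:inf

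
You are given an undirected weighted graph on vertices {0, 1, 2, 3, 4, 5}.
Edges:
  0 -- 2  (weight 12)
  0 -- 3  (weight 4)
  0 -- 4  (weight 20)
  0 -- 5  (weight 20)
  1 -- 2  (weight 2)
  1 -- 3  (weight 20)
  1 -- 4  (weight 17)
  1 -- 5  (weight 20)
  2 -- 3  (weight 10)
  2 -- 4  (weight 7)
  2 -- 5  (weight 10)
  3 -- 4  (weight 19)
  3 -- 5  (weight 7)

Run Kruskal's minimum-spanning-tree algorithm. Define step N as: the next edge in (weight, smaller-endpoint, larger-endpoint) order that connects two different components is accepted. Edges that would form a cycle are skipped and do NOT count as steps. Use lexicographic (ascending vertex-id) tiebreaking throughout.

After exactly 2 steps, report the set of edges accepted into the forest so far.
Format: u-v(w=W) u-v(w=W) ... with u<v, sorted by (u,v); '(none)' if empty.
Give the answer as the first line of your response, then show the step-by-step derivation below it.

0-3(w=4) 1-2(w=2)

step 1: add edge 1-2 (w=2); MST = {1-2(w=2)}
step 2: add edge 0-3 (w=4); MST = {0-3(w=4) 1-2(w=2)}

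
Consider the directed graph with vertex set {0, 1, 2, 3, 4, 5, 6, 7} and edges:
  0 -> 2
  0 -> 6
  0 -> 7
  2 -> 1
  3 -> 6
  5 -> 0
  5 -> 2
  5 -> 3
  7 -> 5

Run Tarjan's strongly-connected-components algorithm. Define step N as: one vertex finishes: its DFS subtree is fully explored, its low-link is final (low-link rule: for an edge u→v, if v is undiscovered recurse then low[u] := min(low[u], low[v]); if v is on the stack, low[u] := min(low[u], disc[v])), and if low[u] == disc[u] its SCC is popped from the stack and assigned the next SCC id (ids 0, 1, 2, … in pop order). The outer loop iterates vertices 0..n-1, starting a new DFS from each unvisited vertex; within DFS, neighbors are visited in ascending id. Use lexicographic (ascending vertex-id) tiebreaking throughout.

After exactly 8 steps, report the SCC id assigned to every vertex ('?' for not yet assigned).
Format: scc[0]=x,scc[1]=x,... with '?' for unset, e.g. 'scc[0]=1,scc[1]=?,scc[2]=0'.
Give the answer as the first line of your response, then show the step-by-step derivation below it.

scc[0]=4,scc[1]=0,scc[2]=1,scc[3]=3,scc[4]=5,scc[5]=4,scc[6]=2,scc[7]=4

step 1: low=(low[0]=0,low[1]=2,low[2]=1,low[3]=?,low[4]=?,low[5]=?,low[6]=?,low[7]=?); scc=(scc[0]=?,scc[1]=0,scc[2]=?,scc[3]=?,scc[4]=?,scc[5]=?,scc[6]=?,scc[7]=?)
step 2: low=(low[0]=0,low[1]=2,low[2]=1,low[3]=?,low[4]=?,low[5]=?,low[6]=?,low[7]=?); scc=(scc[0]=?,scc[1]=0,scc[2]=1,scc[3]=?,scc[4]=?,scc[5]=?,scc[6]=?,scc[7]=?)
step 3: low=(low[0]=0,low[1]=2,low[2]=1,low[3]=?,low[4]=?,low[5]=?,low[6]=3,low[7]=?); scc=(scc[0]=?,scc[1]=0,scc[2]=1,scc[3]=?,scc[4]=?,scc[5]=?,scc[6]=2,scc[7]=?)
step 4: low=(low[0]=0,low[1]=2,low[2]=1,low[3]=6,low[4]=?,low[5]=0,low[6]=3,low[7]=4); scc=(scc[0]=?,scc[1]=0,scc[2]=1,scc[3]=3,scc[4]=?,scc[5]=?,scc[6]=2,scc[7]=?)
step 5: low=(low[0]=0,low[1]=2,low[2]=1,low[3]=6,low[4]=?,low[5]=0,low[6]=3,low[7]=4); scc=(scc[0]=?,scc[1]=0,scc[2]=1,scc[3]=3,scc[4]=?,scc[5]=?,scc[6]=2,scc[7]=?)
step 6: low=(low[0]=0,low[1]=2,low[2]=1,low[3]=6,low[4]=?,low[5]=0,low[6]=3,low[7]=0); scc=(scc[0]=?,scc[1]=0,scc[2]=1,scc[3]=3,scc[4]=?,scc[5]=?,scc[6]=2,scc[7]=?)
step 7: low=(low[0]=0,low[1]=2,low[2]=1,low[3]=6,low[4]=?,low[5]=0,low[6]=3,low[7]=0); scc=(scc[0]=4,scc[1]=0,scc[2]=1,scc[3]=3,scc[4]=?,scc[5]=4,scc[6]=2,scc[7]=4)
step 8: low=(low[0]=0,low[1]=2,low[2]=1,low[3]=6,low[4]=7,low[5]=0,low[6]=3,low[7]=0); scc=(scc[0]=4,scc[1]=0,scc[2]=1,scc[3]=3,scc[4]=5,scc[5]=4,scc[6]=2,scc[7]=4)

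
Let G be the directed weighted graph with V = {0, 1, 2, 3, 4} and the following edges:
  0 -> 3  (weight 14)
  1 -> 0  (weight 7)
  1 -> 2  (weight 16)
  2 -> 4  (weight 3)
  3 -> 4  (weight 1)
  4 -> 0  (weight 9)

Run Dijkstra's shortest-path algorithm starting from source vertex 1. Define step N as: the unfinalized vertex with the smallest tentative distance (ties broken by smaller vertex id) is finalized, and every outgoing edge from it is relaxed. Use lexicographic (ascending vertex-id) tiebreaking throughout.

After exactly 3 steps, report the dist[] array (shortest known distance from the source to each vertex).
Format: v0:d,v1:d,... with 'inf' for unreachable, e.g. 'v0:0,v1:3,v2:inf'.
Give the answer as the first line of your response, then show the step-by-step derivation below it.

v0:7,v1:0,v2:16,v3:21,v4:19

step 1: dist = v0:7,v1:0,v2:16,v3:inf,v4:inf
step 2: dist = v0:7,v1:0,v2:16,v3:21,v4:inf
step 3: dist = v0:7,v1:0,v2:16,v3:21,v4:19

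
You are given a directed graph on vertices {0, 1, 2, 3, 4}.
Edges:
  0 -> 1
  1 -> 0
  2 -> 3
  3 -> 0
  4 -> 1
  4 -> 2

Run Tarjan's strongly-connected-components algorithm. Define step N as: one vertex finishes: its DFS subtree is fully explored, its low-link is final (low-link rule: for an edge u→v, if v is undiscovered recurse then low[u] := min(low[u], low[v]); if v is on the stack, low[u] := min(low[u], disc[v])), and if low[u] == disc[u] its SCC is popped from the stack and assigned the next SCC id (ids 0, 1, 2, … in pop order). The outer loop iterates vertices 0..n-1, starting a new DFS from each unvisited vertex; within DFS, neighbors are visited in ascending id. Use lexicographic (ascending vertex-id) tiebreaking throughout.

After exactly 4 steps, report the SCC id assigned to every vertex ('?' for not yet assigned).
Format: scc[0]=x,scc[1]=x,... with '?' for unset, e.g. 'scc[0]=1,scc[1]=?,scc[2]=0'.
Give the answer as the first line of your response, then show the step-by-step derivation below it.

scc[0]=0,scc[1]=0,scc[2]=2,scc[3]=1,scc[4]=?

step 1: low=(low[0]=0,low[1]=0,low[2]=?,low[3]=?,low[4]=?); scc=(scc[0]=?,scc[1]=?,scc[2]=?,scc[3]=?,scc[4]=?)
step 2: low=(low[0]=0,low[1]=0,low[2]=?,low[3]=?,low[4]=?); scc=(scc[0]=0,scc[1]=0,scc[2]=?,scc[3]=?,scc[4]=?)
step 3: low=(low[0]=0,low[1]=0,low[2]=2,low[3]=3,low[4]=?); scc=(scc[0]=0,scc[1]=0,scc[2]=?,scc[3]=1,scc[4]=?)
step 4: low=(low[0]=0,low[1]=0,low[2]=2,low[3]=3,low[4]=?); scc=(scc[0]=0,scc[1]=0,scc[2]=2,scc[3]=1,scc[4]=?)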